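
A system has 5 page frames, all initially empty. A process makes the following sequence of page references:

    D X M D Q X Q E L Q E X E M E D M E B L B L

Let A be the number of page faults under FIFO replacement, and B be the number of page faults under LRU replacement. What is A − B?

Under FIFO: F F F . F . . F F . . . . . . F . . F . . . → 8 faults.
Under LRU: F F F . F . . F F . . . . F . F . . F F . . → 10 faults.
A − B = 8 − 10 = -2.

-2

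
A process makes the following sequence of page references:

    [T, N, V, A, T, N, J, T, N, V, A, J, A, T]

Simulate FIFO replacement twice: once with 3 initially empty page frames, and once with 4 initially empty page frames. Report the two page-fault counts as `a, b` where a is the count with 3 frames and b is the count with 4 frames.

3 frames: F F F F F F F . . F F . . F → 10 faults.
4 frames: F F F F . . F F F F F F . F → 11 faults.
11 > 10: adding a frame increased faults — Belady's anomaly.

10, 11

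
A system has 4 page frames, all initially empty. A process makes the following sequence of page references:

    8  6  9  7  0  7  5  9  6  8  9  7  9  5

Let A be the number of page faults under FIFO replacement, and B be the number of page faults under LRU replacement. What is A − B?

1

Under FIFO: F F F F F . F . F F F F . F → 11 faults.
Under LRU: F F F F F . F . F F . F . F → 10 faults.
A − B = 11 − 10 = 1.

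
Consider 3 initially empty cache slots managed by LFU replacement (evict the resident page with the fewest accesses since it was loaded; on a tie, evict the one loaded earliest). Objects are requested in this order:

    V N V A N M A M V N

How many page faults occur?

6

V → miss, frames [V]
N → miss, frames [V, N]
V → hit
A → miss, frames [V, N, A]
N → hit
M → miss, evict A, frames [V, N, M]
A → miss, evict M, frames [V, N, A]
M → miss, evict A, frames [V, N, M]
V → hit
N → hit
Page faults: 6.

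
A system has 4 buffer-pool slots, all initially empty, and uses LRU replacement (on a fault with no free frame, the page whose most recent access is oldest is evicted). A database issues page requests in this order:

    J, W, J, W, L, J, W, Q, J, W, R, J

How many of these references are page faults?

J → miss, frames (J)
W → miss, frames (J W)
J → hit
W → hit
L → miss, frames (J W L)
J → hit
W → hit
Q → miss, frames (L J W Q)
J → hit
W → hit
R → miss, evict L, frames (Q J W R)
J → hit
Page faults: 5.

5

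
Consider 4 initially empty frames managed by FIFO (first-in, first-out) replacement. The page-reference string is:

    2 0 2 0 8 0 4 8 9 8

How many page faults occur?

2 -> miss, frames {2}
0 -> miss, frames {2,0}
2 -> hit
0 -> hit
8 -> miss, frames {2,0,8}
0 -> hit
4 -> miss, frames {2,0,8,4}
8 -> hit
9 -> miss, evict 2, frames {0,8,4,9}
8 -> hit
Page faults: 5.

5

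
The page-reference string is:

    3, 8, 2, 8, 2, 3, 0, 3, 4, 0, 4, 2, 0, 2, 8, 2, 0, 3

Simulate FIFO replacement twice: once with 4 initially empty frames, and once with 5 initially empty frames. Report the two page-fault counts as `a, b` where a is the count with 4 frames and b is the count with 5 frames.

6, 5

4 frames: F F F . . . F . F . . . . . . . . F → 6 faults.
5 frames: F F F . . . F . F . . . . . . . . . → 5 faults.
5 < 6: adding a frame reduced faults, as is typical.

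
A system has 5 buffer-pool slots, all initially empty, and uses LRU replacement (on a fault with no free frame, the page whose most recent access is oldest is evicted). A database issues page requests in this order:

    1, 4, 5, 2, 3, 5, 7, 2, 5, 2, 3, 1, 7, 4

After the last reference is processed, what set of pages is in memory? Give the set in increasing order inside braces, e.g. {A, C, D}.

1 -> fault, frames (1)
4 -> fault, frames (1 4)
5 -> fault, frames (1 4 5)
2 -> fault, frames (1 4 5 2)
3 -> fault, frames (1 4 5 2 3)
5 -> hit
7 -> fault, evict 1, frames (4 2 3 5 7)
2 -> hit
5 -> hit
2 -> hit
3 -> hit
1 -> fault, evict 4, frames (7 5 2 3 1)
7 -> hit
4 -> fault, evict 5, frames (2 3 1 7 4)

{1, 2, 3, 4, 7}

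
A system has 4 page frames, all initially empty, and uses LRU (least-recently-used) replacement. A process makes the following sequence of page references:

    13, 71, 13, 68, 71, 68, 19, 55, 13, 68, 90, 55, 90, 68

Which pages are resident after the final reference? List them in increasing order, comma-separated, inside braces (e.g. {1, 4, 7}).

{13, 55, 68, 90}

13: miss, frames [13]
71: miss, frames [13, 71]
13: hit
68: miss, frames [71, 13, 68]
71: hit
68: hit
19: miss, frames [13, 71, 68, 19]
55: miss, evict 13, frames [71, 68, 19, 55]
13: miss, evict 71, frames [68, 19, 55, 13]
68: hit
90: miss, evict 19, frames [55, 13, 68, 90]
55: hit
90: hit
68: hit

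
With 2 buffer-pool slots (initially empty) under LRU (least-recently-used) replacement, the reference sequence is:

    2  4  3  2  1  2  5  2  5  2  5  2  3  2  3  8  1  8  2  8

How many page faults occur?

10

2 → miss, frames [2]
4 → miss, frames [2, 4]
3 → miss, evict 2, frames [4, 3]
2 → miss, evict 4, frames [3, 2]
1 → miss, evict 3, frames [2, 1]
2 → hit
5 → miss, evict 1, frames [2, 5]
2 → hit
5 → hit
2 → hit
5 → hit
2 → hit
3 → miss, evict 5, frames [2, 3]
2 → hit
3 → hit
8 → miss, evict 2, frames [3, 8]
1 → miss, evict 3, frames [8, 1]
8 → hit
2 → miss, evict 1, frames [8, 2]
8 → hit
Page faults: 10.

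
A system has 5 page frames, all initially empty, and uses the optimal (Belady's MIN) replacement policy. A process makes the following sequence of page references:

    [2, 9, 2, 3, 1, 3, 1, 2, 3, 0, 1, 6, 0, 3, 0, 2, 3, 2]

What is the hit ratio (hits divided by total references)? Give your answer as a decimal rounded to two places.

0.67

2: fault, frames (2)
9: fault, frames (2 9)
2: hit
3: fault, frames (2 9 3)
1: fault, frames (2 9 3 1)
3: hit
1: hit
2: hit
3: hit
0: fault, frames (2 9 3 1 0)
1: hit
6: fault, evict 1, frames (2 9 3 0 6)
0: hit
3: hit
0: hit
2: hit
3: hit
2: hit
Hits: 12 of 18 references → 12/18 = 0.6667.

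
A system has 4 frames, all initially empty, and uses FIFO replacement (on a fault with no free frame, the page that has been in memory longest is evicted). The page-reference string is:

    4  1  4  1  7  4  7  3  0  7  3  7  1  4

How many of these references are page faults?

4 → fault, frames {4}
1 → fault, frames {4,1}
4 → hit
1 → hit
7 → fault, frames {4,1,7}
4 → hit
7 → hit
3 → fault, frames {4,1,7,3}
0 → fault, evict 4, frames {1,7,3,0}
7 → hit
3 → hit
7 → hit
1 → hit
4 → fault, evict 1, frames {7,3,0,4}
Page faults: 6.

6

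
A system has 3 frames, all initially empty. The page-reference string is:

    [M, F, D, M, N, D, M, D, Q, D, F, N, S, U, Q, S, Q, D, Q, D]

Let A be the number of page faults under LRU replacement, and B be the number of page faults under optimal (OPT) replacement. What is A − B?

Under LRU: F F F . F . . . F . F F F F F . . F . . → 11 faults.
Under OPT: F F F . F . . . F . F . F F . . . F . . → 9 faults.
A − B = 11 − 9 = 2.

2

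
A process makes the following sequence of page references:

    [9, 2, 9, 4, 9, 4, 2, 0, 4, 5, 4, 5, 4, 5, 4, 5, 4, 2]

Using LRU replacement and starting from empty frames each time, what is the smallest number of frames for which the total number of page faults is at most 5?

f=1: 18 faults
f=2: 8 faults
f=3: 6 faults
f=4: 5 faults
f=5: 5 faults
Smallest f with faults ≤ 5 is 4.

4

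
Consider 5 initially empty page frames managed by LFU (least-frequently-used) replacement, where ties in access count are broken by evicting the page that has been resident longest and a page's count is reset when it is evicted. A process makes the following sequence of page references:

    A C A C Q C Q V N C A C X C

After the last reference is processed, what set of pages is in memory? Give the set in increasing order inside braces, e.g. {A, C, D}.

A → miss, frames [A]
C → miss, frames [A, C]
A → hit
C → hit
Q → miss, frames [A, C, Q]
C → hit
Q → hit
V → miss, frames [A, C, Q, V]
N → miss, frames [A, C, Q, V, N]
C → hit
A → hit
C → hit
X → miss, evict V, frames [A, C, Q, N, X]
C → hit

{A, C, N, Q, X}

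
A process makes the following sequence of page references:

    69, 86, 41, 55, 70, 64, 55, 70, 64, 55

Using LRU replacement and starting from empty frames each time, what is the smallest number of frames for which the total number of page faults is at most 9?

f=1: 10 faults
f=2: 10 faults
f=3: 6 faults
f=4: 6 faults
f=5: 6 faults
f=6: 6 faults
Smallest f with faults ≤ 9 is 3.

3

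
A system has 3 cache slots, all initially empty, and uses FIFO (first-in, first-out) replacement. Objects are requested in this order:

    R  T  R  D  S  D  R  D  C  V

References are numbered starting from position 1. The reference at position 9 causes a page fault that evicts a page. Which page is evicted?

D

pos 1: R: fault, frames {R}
pos 2: T: fault, frames {R,T}
pos 3: R: hit
pos 4: D: fault, frames {R,T,D}
pos 5: S: fault, evict R, frames {T,D,S}
pos 6: D: hit
pos 7: R: fault, evict T, frames {D,S,R}
pos 8: D: hit
pos 9: C: fault, evict D, frames {S,R,C}
At position 9, page D is evicted.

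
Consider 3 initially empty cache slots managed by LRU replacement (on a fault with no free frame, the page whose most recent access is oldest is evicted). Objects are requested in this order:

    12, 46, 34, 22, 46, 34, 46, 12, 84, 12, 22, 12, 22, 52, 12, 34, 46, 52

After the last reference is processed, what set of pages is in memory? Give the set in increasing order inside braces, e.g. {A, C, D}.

{34, 46, 52}

12 -> miss, frames [12]
46 -> miss, frames [12, 46]
34 -> miss, frames [12, 46, 34]
22 -> miss, evict 12, frames [46, 34, 22]
46 -> hit
34 -> hit
46 -> hit
12 -> miss, evict 22, frames [34, 46, 12]
84 -> miss, evict 34, frames [46, 12, 84]
12 -> hit
22 -> miss, evict 46, frames [84, 12, 22]
12 -> hit
22 -> hit
52 -> miss, evict 84, frames [12, 22, 52]
12 -> hit
34 -> miss, evict 22, frames [52, 12, 34]
46 -> miss, evict 52, frames [12, 34, 46]
52 -> miss, evict 12, frames [34, 46, 52]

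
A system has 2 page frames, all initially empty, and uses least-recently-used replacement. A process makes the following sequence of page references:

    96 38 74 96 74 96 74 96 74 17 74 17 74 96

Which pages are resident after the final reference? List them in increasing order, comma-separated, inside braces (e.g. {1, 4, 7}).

{74, 96}

96 -> fault, frames (96)
38 -> fault, frames (96 38)
74 -> fault, evict 96, frames (38 74)
96 -> fault, evict 38, frames (74 96)
74 -> hit
96 -> hit
74 -> hit
96 -> hit
74 -> hit
17 -> fault, evict 96, frames (74 17)
74 -> hit
17 -> hit
74 -> hit
96 -> fault, evict 17, frames (74 96)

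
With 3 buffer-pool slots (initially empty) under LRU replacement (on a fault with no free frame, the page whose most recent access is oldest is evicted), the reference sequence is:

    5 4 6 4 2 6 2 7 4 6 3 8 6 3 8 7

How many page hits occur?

5 → fault, frames [5]
4 → fault, frames [5, 4]
6 → fault, frames [5, 4, 6]
4 → hit
2 → fault, evict 5, frames [6, 4, 2]
6 → hit
2 → hit
7 → fault, evict 4, frames [6, 2, 7]
4 → fault, evict 6, frames [2, 7, 4]
6 → fault, evict 2, frames [7, 4, 6]
3 → fault, evict 7, frames [4, 6, 3]
8 → fault, evict 4, frames [6, 3, 8]
6 → hit
3 → hit
8 → hit
7 → fault, evict 6, frames [3, 8, 7]
Hits: 6.

6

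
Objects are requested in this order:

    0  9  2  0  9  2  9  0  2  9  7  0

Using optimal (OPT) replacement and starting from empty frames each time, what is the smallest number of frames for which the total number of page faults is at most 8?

f=1: 12 faults
f=2: 7 faults
f=3: 4 faults
f=4: 4 faults
Smallest f with faults ≤ 8 is 2.

2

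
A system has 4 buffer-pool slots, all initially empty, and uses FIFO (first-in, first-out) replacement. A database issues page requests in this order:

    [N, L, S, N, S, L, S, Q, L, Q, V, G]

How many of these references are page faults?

6

N: fault, frames {N}
L: fault, frames {N,L}
S: fault, frames {N,L,S}
N: hit
S: hit
L: hit
S: hit
Q: fault, frames {N,L,S,Q}
L: hit
Q: hit
V: fault, evict N, frames {L,S,Q,V}
G: fault, evict L, frames {S,Q,V,G}
Page faults: 6.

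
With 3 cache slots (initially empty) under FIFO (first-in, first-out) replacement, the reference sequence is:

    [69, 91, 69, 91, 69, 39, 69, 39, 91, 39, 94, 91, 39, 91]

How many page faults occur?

4

69 → fault, frames (69)
91 → fault, frames (69 91)
69 → hit
91 → hit
69 → hit
39 → fault, frames (69 91 39)
69 → hit
39 → hit
91 → hit
39 → hit
94 → fault, evict 69, frames (91 39 94)
91 → hit
39 → hit
91 → hit
Page faults: 4.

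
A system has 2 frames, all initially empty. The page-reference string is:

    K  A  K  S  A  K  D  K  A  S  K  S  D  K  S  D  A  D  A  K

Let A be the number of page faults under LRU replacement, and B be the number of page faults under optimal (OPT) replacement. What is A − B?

4

Under LRU: F F . F F F F . F F F . F F F F F . . F → 15 faults.
Under OPT: F F . F . F F . F F . . F . F . F . . F → 11 faults.
A − B = 15 − 11 = 4.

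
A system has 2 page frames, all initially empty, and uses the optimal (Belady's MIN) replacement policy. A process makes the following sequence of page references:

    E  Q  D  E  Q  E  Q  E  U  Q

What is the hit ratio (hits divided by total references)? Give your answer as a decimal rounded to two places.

E -> fault, frames [E]
Q -> fault, frames [E, Q]
D -> fault, evict Q, frames [E, D]
E -> hit
Q -> fault, evict D, frames [E, Q]
E -> hit
Q -> hit
E -> hit
U -> fault, evict E, frames [Q, U]
Q -> hit
Hits: 5 of 10 references → 5/10 = 0.5000.

0.50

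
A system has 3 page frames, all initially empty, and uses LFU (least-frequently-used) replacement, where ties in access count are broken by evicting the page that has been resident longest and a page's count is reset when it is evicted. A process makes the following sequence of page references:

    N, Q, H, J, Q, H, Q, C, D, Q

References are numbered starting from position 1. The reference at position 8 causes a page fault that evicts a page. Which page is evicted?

pos 1: N -> miss, frames {N}
pos 2: Q -> miss, frames {N,Q}
pos 3: H -> miss, frames {N,Q,H}
pos 4: J -> miss, evict N, frames {Q,H,J}
pos 5: Q -> hit
pos 6: H -> hit
pos 7: Q -> hit
pos 8: C -> miss, evict J, frames {Q,H,C}
At position 8, page J is evicted.

J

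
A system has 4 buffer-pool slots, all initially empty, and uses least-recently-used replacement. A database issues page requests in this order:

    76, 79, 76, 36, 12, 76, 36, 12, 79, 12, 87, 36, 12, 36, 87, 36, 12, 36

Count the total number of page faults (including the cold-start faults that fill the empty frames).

76 → fault, frames [76]
79 → fault, frames [76, 79]
76 → hit
36 → fault, frames [79, 76, 36]
12 → fault, frames [79, 76, 36, 12]
76 → hit
36 → hit
12 → hit
79 → hit
12 → hit
87 → fault, evict 76, frames [36, 79, 12, 87]
36 → hit
12 → hit
36 → hit
87 → hit
36 → hit
12 → hit
36 → hit
Page faults: 5.

5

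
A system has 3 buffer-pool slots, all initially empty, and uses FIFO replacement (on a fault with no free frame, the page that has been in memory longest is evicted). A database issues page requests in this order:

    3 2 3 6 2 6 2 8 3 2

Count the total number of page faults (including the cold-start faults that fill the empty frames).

6

3 -> fault, frames {3}
2 -> fault, frames {3,2}
3 -> hit
6 -> fault, frames {3,2,6}
2 -> hit
6 -> hit
2 -> hit
8 -> fault, evict 3, frames {2,6,8}
3 -> fault, evict 2, frames {6,8,3}
2 -> fault, evict 6, frames {8,3,2}
Page faults: 6.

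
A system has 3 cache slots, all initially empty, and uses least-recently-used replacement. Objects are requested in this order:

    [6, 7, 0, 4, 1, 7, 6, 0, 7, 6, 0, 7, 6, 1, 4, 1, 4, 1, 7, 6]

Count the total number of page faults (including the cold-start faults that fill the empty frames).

6 -> fault, frames [6]
7 -> fault, frames [6, 7]
0 -> fault, frames [6, 7, 0]
4 -> fault, evict 6, frames [7, 0, 4]
1 -> fault, evict 7, frames [0, 4, 1]
7 -> fault, evict 0, frames [4, 1, 7]
6 -> fault, evict 4, frames [1, 7, 6]
0 -> fault, evict 1, frames [7, 6, 0]
7 -> hit
6 -> hit
0 -> hit
7 -> hit
6 -> hit
1 -> fault, evict 0, frames [7, 6, 1]
4 -> fault, evict 7, frames [6, 1, 4]
1 -> hit
4 -> hit
1 -> hit
7 -> fault, evict 6, frames [4, 1, 7]
6 -> fault, evict 4, frames [1, 7, 6]
Page faults: 12.

12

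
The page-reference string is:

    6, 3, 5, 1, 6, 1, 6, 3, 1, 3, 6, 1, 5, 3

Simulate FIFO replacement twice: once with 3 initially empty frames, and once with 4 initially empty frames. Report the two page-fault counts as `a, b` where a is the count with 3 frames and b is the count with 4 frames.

3 frames: F F F F F . . F . . . . F . → 7 faults.
4 frames: F F F F . . . . . . . . . . → 4 faults.
4 < 7: adding a frame reduced faults, as is typical.

7, 4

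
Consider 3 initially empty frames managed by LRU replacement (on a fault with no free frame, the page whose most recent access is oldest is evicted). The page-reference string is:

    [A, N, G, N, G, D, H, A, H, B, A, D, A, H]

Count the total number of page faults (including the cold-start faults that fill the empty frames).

A -> fault, frames (A)
N -> fault, frames (A N)
G -> fault, frames (A N G)
N -> hit
G -> hit
D -> fault, evict A, frames (N G D)
H -> fault, evict N, frames (G D H)
A -> fault, evict G, frames (D H A)
H -> hit
B -> fault, evict D, frames (A H B)
A -> hit
D -> fault, evict H, frames (B A D)
A -> hit
H -> fault, evict B, frames (D A H)
Page faults: 9.

9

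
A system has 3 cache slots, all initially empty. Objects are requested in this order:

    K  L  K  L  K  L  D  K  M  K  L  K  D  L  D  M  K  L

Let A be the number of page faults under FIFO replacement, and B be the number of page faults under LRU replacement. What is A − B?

1

Under FIFO: F F . . . . F . F F F . F . . F F F → 10 faults.
Under LRU: F F . . . . F . F . F . F . . F F F → 9 faults.
A − B = 10 − 9 = 1.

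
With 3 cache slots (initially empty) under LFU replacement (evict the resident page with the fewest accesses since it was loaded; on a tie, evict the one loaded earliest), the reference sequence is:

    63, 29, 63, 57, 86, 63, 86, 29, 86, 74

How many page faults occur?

6

63 → miss, frames [63]
29 → miss, frames [63, 29]
63 → hit
57 → miss, frames [63, 29, 57]
86 → miss, evict 29, frames [63, 57, 86]
63 → hit
86 → hit
29 → miss, evict 57, frames [63, 86, 29]
86 → hit
74 → miss, evict 29, frames [63, 86, 74]
Page faults: 6.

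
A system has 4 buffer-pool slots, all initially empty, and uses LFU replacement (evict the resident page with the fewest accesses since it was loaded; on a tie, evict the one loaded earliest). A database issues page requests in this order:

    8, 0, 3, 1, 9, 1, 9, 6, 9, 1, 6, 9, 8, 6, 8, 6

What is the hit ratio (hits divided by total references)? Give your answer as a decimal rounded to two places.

8 -> fault, frames {8}
0 -> fault, frames {8,0}
3 -> fault, frames {8,0,3}
1 -> fault, frames {8,0,3,1}
9 -> fault, evict 8, frames {0,3,1,9}
1 -> hit
9 -> hit
6 -> fault, evict 0, frames {3,1,9,6}
9 -> hit
1 -> hit
6 -> hit
9 -> hit
8 -> fault, evict 3, frames {1,9,6,8}
6 -> hit
8 -> hit
6 -> hit
Hits: 9 of 16 references → 9/16 = 0.5625.

0.56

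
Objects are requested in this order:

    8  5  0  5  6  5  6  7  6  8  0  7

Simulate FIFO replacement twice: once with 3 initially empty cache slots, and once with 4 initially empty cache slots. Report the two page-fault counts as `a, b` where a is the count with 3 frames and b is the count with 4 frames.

7, 6

3 frames: F F F . F . . F . F F . → 7 faults.
4 frames: F F F . F . . F . F . . → 6 faults.
6 < 7: adding a frame reduced faults, as is typical.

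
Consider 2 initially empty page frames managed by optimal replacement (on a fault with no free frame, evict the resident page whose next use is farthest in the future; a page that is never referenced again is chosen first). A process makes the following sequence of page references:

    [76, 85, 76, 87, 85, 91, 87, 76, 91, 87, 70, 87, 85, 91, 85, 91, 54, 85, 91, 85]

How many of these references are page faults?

76 -> miss, frames {76}
85 -> miss, frames {76,85}
76 -> hit
87 -> miss, evict 76, frames {85,87}
85 -> hit
91 -> miss, evict 85, frames {87,91}
87 -> hit
76 -> miss, evict 87, frames {91,76}
91 -> hit
87 -> miss, evict 76, frames {91,87}
70 -> miss, evict 91, frames {87,70}
87 -> hit
85 -> miss, evict 70, frames {87,85}
91 -> miss, evict 87, frames {85,91}
85 -> hit
91 -> hit
54 -> miss, evict 91, frames {85,54}
85 -> hit
91 -> miss, evict 54, frames {85,91}
85 -> hit
Page faults: 11.

11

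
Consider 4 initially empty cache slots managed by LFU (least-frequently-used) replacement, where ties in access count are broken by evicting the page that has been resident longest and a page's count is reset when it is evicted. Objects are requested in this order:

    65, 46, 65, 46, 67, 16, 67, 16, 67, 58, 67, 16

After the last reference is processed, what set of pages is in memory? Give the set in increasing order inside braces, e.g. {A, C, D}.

65 → miss, frames (65)
46 → miss, frames (65 46)
65 → hit
46 → hit
67 → miss, frames (65 46 67)
16 → miss, frames (65 46 67 16)
67 → hit
16 → hit
67 → hit
58 → miss, evict 65, frames (46 67 16 58)
67 → hit
16 → hit

{16, 46, 58, 67}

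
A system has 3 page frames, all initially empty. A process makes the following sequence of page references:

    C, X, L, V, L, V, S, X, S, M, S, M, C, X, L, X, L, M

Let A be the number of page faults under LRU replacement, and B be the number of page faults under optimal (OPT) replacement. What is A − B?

3

Under LRU: F F F F . . F F . F . . F F F . . F → 11 faults.
Under OPT: F F F F . . F . . F . . F . F . . . → 8 faults.
A − B = 11 − 8 = 3.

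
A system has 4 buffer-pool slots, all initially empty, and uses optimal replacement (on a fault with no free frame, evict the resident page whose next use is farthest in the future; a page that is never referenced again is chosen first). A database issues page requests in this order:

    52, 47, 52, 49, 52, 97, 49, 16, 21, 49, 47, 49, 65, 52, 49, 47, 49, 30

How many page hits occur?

10

52: fault, frames (52)
47: fault, frames (52 47)
52: hit
49: fault, frames (52 47 49)
52: hit
97: fault, frames (52 47 49 97)
49: hit
16: fault, evict 97, frames (52 47 49 16)
21: fault, evict 16, frames (52 47 49 21)
49: hit
47: hit
49: hit
65: fault, evict 21, frames (52 47 49 65)
52: hit
49: hit
47: hit
49: hit
30: fault, evict 65, frames (52 47 49 30)
Hits: 10.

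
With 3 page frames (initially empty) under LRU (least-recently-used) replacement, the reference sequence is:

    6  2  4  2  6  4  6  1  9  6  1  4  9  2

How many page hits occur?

6

6: fault, frames [6]
2: fault, frames [6, 2]
4: fault, frames [6, 2, 4]
2: hit
6: hit
4: hit
6: hit
1: fault, evict 2, frames [4, 6, 1]
9: fault, evict 4, frames [6, 1, 9]
6: hit
1: hit
4: fault, evict 9, frames [6, 1, 4]
9: fault, evict 6, frames [1, 4, 9]
2: fault, evict 1, frames [4, 9, 2]
Hits: 6.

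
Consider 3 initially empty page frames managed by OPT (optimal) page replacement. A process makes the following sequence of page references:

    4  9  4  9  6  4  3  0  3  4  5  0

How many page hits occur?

4 -> miss, frames [4]
9 -> miss, frames [4, 9]
4 -> hit
9 -> hit
6 -> miss, frames [4, 9, 6]
4 -> hit
3 -> miss, evict 6, frames [4, 9, 3]
0 -> miss, evict 9, frames [4, 3, 0]
3 -> hit
4 -> hit
5 -> miss, evict 3, frames [4, 0, 5]
0 -> hit
Hits: 6.

6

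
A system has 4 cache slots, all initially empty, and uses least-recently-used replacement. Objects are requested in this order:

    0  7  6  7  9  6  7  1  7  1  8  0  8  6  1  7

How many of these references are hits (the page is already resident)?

7

0: fault, frames {0}
7: fault, frames {0,7}
6: fault, frames {0,7,6}
7: hit
9: fault, frames {0,6,7,9}
6: hit
7: hit
1: fault, evict 0, frames {9,6,7,1}
7: hit
1: hit
8: fault, evict 9, frames {6,7,1,8}
0: fault, evict 6, frames {7,1,8,0}
8: hit
6: fault, evict 7, frames {1,0,8,6}
1: hit
7: fault, evict 0, frames {8,6,1,7}
Hits: 7.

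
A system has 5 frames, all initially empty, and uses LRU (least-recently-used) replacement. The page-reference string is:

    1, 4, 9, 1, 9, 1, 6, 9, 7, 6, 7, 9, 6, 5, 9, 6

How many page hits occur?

1: fault, frames [1]
4: fault, frames [1, 4]
9: fault, frames [1, 4, 9]
1: hit
9: hit
1: hit
6: fault, frames [4, 9, 1, 6]
9: hit
7: fault, frames [4, 1, 6, 9, 7]
6: hit
7: hit
9: hit
6: hit
5: fault, evict 4, frames [1, 7, 9, 6, 5]
9: hit
6: hit
Hits: 10.

10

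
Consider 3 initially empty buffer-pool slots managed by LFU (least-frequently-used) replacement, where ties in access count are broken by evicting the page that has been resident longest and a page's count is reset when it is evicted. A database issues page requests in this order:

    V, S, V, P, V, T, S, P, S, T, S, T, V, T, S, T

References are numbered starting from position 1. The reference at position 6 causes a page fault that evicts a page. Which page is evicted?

pos 1: V → miss, frames (V)
pos 2: S → miss, frames (V S)
pos 3: V → hit
pos 4: P → miss, frames (V S P)
pos 5: V → hit
pos 6: T → miss, evict S, frames (V P T)
At position 6, page S is evicted.

S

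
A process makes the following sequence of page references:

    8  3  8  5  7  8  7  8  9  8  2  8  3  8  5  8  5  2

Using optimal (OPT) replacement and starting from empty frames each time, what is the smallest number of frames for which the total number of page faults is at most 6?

f=1: 18 faults
f=2: 9 faults
f=3: 7 faults
f=4: 6 faults
f=5: 6 faults
f=6: 6 faults
Smallest f with faults ≤ 6 is 4.

4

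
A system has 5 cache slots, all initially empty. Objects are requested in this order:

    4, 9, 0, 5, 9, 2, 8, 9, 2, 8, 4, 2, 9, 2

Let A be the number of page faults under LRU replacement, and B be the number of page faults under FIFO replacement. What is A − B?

Under LRU: F F F F . F F . . . F . . . → 7 faults.
Under FIFO: F F F F . F F . . . F . F . → 8 faults.
A − B = 7 − 8 = -1.

-1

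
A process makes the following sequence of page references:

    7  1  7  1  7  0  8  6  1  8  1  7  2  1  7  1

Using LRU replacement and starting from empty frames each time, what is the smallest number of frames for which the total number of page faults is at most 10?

3

f=1: 16 faults
f=2: 11 faults
f=3: 8 faults
f=4: 8 faults
f=5: 6 faults
f=6: 6 faults
Smallest f with faults ≤ 10 is 3.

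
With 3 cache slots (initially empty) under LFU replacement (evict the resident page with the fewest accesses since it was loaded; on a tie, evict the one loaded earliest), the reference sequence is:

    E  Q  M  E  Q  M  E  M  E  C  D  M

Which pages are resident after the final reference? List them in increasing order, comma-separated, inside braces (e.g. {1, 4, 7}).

{D, E, M}

E → fault, frames {E}
Q → fault, frames {E,Q}
M → fault, frames {E,Q,M}
E → hit
Q → hit
M → hit
E → hit
M → hit
E → hit
C → fault, evict Q, frames {E,M,C}
D → fault, evict C, frames {E,M,D}
M → hit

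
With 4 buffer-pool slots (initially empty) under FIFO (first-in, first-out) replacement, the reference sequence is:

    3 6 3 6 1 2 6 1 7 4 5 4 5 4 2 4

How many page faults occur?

7

3: fault, frames {3}
6: fault, frames {3,6}
3: hit
6: hit
1: fault, frames {3,6,1}
2: fault, frames {3,6,1,2}
6: hit
1: hit
7: fault, evict 3, frames {6,1,2,7}
4: fault, evict 6, frames {1,2,7,4}
5: fault, evict 1, frames {2,7,4,5}
4: hit
5: hit
4: hit
2: hit
4: hit
Page faults: 7.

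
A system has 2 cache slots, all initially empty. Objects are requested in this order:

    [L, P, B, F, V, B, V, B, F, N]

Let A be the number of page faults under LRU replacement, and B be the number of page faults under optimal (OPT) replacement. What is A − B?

1

Under LRU: F F F F F F . . F F → 8 faults.
Under OPT: F F F F F . . . F F → 7 faults.
A − B = 8 − 7 = 1.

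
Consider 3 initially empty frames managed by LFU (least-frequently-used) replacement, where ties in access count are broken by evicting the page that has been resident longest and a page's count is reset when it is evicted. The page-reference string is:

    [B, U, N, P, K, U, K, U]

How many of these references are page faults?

B → fault, frames (B)
U → fault, frames (B U)
N → fault, frames (B U N)
P → fault, evict B, frames (U N P)
K → fault, evict U, frames (N P K)
U → fault, evict N, frames (P K U)
K → hit
U → hit
Page faults: 6.

6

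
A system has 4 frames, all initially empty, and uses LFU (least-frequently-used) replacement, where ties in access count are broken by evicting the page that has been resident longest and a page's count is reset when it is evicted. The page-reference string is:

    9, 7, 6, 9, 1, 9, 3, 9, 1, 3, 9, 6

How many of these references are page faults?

5

9 -> miss, frames {9}
7 -> miss, frames {9,7}
6 -> miss, frames {9,7,6}
9 -> hit
1 -> miss, frames {9,7,6,1}
9 -> hit
3 -> miss, evict 7, frames {9,6,1,3}
9 -> hit
1 -> hit
3 -> hit
9 -> hit
6 -> hit
Page faults: 5.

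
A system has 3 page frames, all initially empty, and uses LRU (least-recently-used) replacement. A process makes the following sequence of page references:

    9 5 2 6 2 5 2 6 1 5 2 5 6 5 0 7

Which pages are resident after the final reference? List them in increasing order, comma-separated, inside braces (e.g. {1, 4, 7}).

{0, 5, 7}

9: miss, frames {9}
5: miss, frames {9,5}
2: miss, frames {9,5,2}
6: miss, evict 9, frames {5,2,6}
2: hit
5: hit
2: hit
6: hit
1: miss, evict 5, frames {2,6,1}
5: miss, evict 2, frames {6,1,5}
2: miss, evict 6, frames {1,5,2}
5: hit
6: miss, evict 1, frames {2,5,6}
5: hit
0: miss, evict 2, frames {6,5,0}
7: miss, evict 6, frames {5,0,7}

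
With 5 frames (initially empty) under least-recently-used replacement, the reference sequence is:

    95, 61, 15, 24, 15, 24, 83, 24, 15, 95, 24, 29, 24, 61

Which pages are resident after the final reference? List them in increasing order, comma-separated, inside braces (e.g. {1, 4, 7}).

{15, 24, 29, 61, 95}

95: fault, frames {95}
61: fault, frames {95,61}
15: fault, frames {95,61,15}
24: fault, frames {95,61,15,24}
15: hit
24: hit
83: fault, frames {95,61,15,24,83}
24: hit
15: hit
95: hit
24: hit
29: fault, evict 61, frames {83,15,95,24,29}
24: hit
61: fault, evict 83, frames {15,95,29,24,61}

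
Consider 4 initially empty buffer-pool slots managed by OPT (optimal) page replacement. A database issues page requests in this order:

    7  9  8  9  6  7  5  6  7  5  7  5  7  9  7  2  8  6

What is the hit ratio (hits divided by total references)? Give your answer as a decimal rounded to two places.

7 -> miss, frames {7}
9 -> miss, frames {7,9}
8 -> miss, frames {7,9,8}
9 -> hit
6 -> miss, frames {7,9,8,6}
7 -> hit
5 -> miss, evict 8, frames {7,9,6,5}
6 -> hit
7 -> hit
5 -> hit
7 -> hit
5 -> hit
7 -> hit
9 -> hit
7 -> hit
2 -> miss, evict 5, frames {7,9,6,2}
8 -> miss, evict 2, frames {7,9,6,8}
6 -> hit
Hits: 11 of 18 references → 11/18 = 0.6111.

0.61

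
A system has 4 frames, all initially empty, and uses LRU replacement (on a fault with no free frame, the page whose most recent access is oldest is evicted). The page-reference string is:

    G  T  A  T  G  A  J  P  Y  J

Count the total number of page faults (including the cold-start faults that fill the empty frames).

6

G -> miss, frames (G)
T -> miss, frames (G T)
A -> miss, frames (G T A)
T -> hit
G -> hit
A -> hit
J -> miss, frames (T G A J)
P -> miss, evict T, frames (G A J P)
Y -> miss, evict G, frames (A J P Y)
J -> hit
Page faults: 6.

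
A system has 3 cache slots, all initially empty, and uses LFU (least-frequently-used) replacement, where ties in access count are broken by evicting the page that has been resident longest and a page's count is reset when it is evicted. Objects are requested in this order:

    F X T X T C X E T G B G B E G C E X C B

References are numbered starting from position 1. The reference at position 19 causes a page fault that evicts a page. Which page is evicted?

pos 1: F: miss, frames (F)
pos 2: X: miss, frames (F X)
pos 3: T: miss, frames (F X T)
pos 4: X: hit
pos 5: T: hit
pos 6: C: miss, evict F, frames (X T C)
pos 7: X: hit
pos 8: E: miss, evict C, frames (X T E)
pos 9: T: hit
pos 10: G: miss, evict E, frames (X T G)
pos 11: B: miss, evict G, frames (X T B)
pos 12: G: miss, evict B, frames (X T G)
pos 13: B: miss, evict G, frames (X T B)
pos 14: E: miss, evict B, frames (X T E)
pos 15: G: miss, evict E, frames (X T G)
pos 16: C: miss, evict G, frames (X T C)
pos 17: E: miss, evict C, frames (X T E)
pos 18: X: hit
pos 19: C: miss, evict E, frames (X T C)
At position 19, page E is evicted.

E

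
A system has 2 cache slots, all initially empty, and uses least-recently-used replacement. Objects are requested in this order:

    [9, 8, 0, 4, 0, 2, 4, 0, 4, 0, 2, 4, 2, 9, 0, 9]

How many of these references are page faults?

9: miss, frames (9)
8: miss, frames (9 8)
0: miss, evict 9, frames (8 0)
4: miss, evict 8, frames (0 4)
0: hit
2: miss, evict 4, frames (0 2)
4: miss, evict 0, frames (2 4)
0: miss, evict 2, frames (4 0)
4: hit
0: hit
2: miss, evict 4, frames (0 2)
4: miss, evict 0, frames (2 4)
2: hit
9: miss, evict 4, frames (2 9)
0: miss, evict 2, frames (9 0)
9: hit
Page faults: 11.

11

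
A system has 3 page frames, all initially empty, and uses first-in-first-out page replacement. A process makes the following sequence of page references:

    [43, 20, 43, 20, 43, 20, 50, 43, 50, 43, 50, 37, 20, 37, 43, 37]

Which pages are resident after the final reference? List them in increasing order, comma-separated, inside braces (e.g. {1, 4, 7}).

{37, 43, 50}

43 → miss, frames {43}
20 → miss, frames {43,20}
43 → hit
20 → hit
43 → hit
20 → hit
50 → miss, frames {43,20,50}
43 → hit
50 → hit
43 → hit
50 → hit
37 → miss, evict 43, frames {20,50,37}
20 → hit
37 → hit
43 → miss, evict 20, frames {50,37,43}
37 → hit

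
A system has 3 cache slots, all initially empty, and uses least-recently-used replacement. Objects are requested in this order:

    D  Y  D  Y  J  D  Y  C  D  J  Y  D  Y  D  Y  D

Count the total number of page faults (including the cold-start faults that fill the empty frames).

6

D -> fault, frames (D)
Y -> fault, frames (D Y)
D -> hit
Y -> hit
J -> fault, frames (D Y J)
D -> hit
Y -> hit
C -> fault, evict J, frames (D Y C)
D -> hit
J -> fault, evict Y, frames (C D J)
Y -> fault, evict C, frames (D J Y)
D -> hit
Y -> hit
D -> hit
Y -> hit
D -> hit
Page faults: 6.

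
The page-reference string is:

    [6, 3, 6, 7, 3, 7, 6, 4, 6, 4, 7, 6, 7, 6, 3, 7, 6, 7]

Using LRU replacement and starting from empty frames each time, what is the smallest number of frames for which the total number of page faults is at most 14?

f=1: 18 faults
f=2: 11 faults
f=3: 5 faults
f=4: 4 faults
Smallest f with faults ≤ 14 is 2.

2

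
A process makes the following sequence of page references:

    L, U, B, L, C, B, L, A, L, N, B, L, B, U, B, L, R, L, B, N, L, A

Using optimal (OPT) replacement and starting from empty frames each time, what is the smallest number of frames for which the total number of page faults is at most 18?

f=1: 22 faults
f=2: 14 faults
f=3: 10 faults
f=4: 8 faults
f=5: 7 faults
f=6: 7 faults
f=7: 7 faults
Smallest f with faults ≤ 18 is 2.

2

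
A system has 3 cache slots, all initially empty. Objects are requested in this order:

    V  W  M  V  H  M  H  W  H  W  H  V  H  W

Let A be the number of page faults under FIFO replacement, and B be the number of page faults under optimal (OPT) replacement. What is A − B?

1

Under FIFO: F F F . F . . . . . . F . F → 6 faults.
Under OPT: F F F . F . . . . . . F . . → 5 faults.
A − B = 6 − 5 = 1.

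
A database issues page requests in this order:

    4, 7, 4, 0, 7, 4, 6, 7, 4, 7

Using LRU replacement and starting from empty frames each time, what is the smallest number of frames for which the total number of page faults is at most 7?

3

f=1: 10 faults
f=2: 8 faults
f=3: 4 faults
f=4: 4 faults
Smallest f with faults ≤ 7 is 3.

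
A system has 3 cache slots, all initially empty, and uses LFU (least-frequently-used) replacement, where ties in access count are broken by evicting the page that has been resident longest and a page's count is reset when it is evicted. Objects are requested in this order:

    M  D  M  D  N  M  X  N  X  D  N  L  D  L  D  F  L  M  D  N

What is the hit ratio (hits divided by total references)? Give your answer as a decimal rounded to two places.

M → fault, frames (M)
D → fault, frames (M D)
M → hit
D → hit
N → fault, frames (M D N)
M → hit
X → fault, evict N, frames (M D X)
N → fault, evict X, frames (M D N)
X → fault, evict N, frames (M D X)
D → hit
N → fault, evict X, frames (M D N)
L → fault, evict N, frames (M D L)
D → hit
L → hit
D → hit
F → fault, evict L, frames (M D F)
L → fault, evict F, frames (M D L)
M → hit
D → hit
N → fault, evict L, frames (M D N)
Hits: 9 of 20 references → 9/20 = 0.4500.

0.45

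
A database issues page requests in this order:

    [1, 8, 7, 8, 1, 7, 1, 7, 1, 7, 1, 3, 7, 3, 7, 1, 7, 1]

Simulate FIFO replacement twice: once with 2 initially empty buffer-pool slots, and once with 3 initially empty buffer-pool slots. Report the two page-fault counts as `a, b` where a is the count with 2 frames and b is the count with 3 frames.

2 frames: F F F . F . . . . . . F F . . F . . → 7 faults.
3 frames: F F F . . . . . . . . F . . . F . . → 5 faults.
5 < 7: adding a frame reduced faults, as is typical.

7, 5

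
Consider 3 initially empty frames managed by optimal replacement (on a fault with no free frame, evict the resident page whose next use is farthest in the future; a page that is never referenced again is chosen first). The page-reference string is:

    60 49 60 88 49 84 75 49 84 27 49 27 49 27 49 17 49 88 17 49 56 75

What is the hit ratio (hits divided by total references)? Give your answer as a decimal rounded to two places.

60: fault, frames {60}
49: fault, frames {60,49}
60: hit
88: fault, frames {60,49,88}
49: hit
84: fault, evict 60, frames {49,88,84}
75: fault, evict 88, frames {49,84,75}
49: hit
84: hit
27: fault, evict 84, frames {49,75,27}
49: hit
27: hit
49: hit
27: hit
49: hit
17: fault, evict 27, frames {49,75,17}
49: hit
88: fault, evict 75, frames {49,17,88}
17: hit
49: hit
56: fault, evict 88, frames {49,17,56}
75: fault, evict 56, frames {49,17,75}
Hits: 12 of 22 references → 12/22 = 0.5455.

0.55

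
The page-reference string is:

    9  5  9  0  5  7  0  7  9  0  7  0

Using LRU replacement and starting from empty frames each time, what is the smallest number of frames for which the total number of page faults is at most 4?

f=1: 12 faults
f=2: 9 faults
f=3: 5 faults
f=4: 4 faults
Smallest f with faults ≤ 4 is 4.

4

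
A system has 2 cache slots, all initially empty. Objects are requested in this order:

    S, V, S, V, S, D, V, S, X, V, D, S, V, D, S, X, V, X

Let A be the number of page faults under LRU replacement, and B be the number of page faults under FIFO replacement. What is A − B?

Under LRU: F F . . . F F F F F F F F F F F F . → 14 faults.
Under FIFO: F F . . . F . F F F F F F F F F F . → 13 faults.
A − B = 14 − 13 = 1.

1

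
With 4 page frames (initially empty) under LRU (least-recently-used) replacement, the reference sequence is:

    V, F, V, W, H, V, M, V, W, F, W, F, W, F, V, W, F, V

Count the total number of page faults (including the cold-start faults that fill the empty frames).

6

V → miss, frames [V]
F → miss, frames [V, F]
V → hit
W → miss, frames [F, V, W]
H → miss, frames [F, V, W, H]
V → hit
M → miss, evict F, frames [W, H, V, M]
V → hit
W → hit
F → miss, evict H, frames [M, V, W, F]
W → hit
F → hit
W → hit
F → hit
V → hit
W → hit
F → hit
V → hit
Page faults: 6.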